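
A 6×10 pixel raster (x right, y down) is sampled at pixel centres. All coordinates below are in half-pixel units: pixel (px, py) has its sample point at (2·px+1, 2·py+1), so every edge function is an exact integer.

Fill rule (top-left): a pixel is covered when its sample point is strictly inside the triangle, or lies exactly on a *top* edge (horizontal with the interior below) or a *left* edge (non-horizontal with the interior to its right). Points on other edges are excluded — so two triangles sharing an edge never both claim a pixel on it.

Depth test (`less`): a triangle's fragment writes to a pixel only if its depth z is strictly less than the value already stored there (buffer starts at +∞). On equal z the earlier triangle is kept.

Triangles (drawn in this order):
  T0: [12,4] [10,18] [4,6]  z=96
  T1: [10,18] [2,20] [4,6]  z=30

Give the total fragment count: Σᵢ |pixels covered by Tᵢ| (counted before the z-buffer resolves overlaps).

T0:
  2·area = 108
  edge (12, 4)→(10, 18): d=(-2,14) right/bottom  bias=-1
  edge (10, 18)→(4, 6): d=(-6,-12) top-left  bias=+0
  edge (4, 6)→(12, 4): d=(8,-2) top-left  bias=+0
    (4,2)@(9, 5): e=[40,66,2] → #
    (5,2)@(11, 5): e=[12,90,6] → #
    (2,3)@(5, 7): e=[92,6,10] → #
    (3,3)@(7, 7): e=[64,30,14] → #
    (2,4)@(5, 9): e=[88,-6,26] → ·
    (3,4)@(7, 9): e=[60,18,30] → #
    (3,5)@(7, 11): e=[56,6,46] → #
    (5,5)@(11, 11): e=[0,54,54] → ·  [on edge]
    (3,6)@(7, 13): e=[52,-6,62] → ·
    (4,6)@(9, 13): e=[24,18,66] → #
    (5,6)@(11, 13): e=[-4,42,70] → ·
    (4,7)@(9, 15): e=[20,6,82] → #
  covered (13 px):
    · · · · · ·
    · · · · · ·
    · · · · # #
    · · # # # #
    · · · # # #
    · · · # # ·
    · · · · # ·
    · · · · # ·
    · · · · · ·
    · · · · · ·
T1:
  2·area = 108
  edge (10, 18)→(2, 20): d=(-8,2) right/bottom  bias=-1
  edge (2, 20)→(4, 6): d=(2,-14) top-left  bias=+0
  edge (4, 6)→(10, 18): d=(6,12) right/bottom  bias=-1
    (2,4)@(5, 9): e=[82,20,6] → #
    (3,4)@(7, 9): e=[78,48,-18] → ·
    (2,5)@(5, 11): e=[66,24,18] → #
    (3,5)@(7, 11): e=[62,52,-6] → ·
    (1,6)@(3, 13): e=[54,0,54] → #  [on edge]
    (3,6)@(7, 13): e=[46,56,6] → #
    (4,6)@(9, 13): e=[42,84,-18] → ·
    (1,7)@(3, 15): e=[38,4,66] → #
    (4,7)@(9, 15): e=[26,88,-6] → ·
    (1,8)@(3, 17): e=[22,8,78] → #
    (4,8)@(9, 17): e=[10,92,6] → #
    (5,8)@(11, 17): e=[6,120,-18] → ·
  covered (14 px):
    · · · · · ·
    · · · · · ·
    · · · · · ·
    · · · · · ·
    · · # · · ·
    · · # · · ·
    · # # # · ·
    · # # # · ·
    · # # # # ·
    · # # · · ·

Answer: 27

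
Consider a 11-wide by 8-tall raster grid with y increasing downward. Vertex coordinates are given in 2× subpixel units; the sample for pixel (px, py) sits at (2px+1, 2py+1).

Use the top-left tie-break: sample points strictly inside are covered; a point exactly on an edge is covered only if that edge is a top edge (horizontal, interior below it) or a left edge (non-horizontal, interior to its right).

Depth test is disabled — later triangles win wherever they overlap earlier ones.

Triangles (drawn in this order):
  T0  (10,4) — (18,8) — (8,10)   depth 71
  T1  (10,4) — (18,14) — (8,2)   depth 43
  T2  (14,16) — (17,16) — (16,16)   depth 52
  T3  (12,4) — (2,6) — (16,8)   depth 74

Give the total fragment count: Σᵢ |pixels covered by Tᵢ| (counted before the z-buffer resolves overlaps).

T0:
  2·area = 56
  edge (10, 4)→(18, 8): d=(8,4) right/bottom  bias=-1
  edge (18, 8)→(8, 10): d=(-10,2) right/bottom  bias=-1
  edge (8, 10)→(10, 4): d=(2,-6) top-left  bias=+0
    (5,0)@(11, 1): e=[-28,84,0] → ·  [on edge]
    (5,2)@(11, 5): e=[4,44,8] → █
    (6,2)@(13, 5): e=[-4,40,20] → ·
    (4,3)@(9, 7): e=[28,28,0] → █  [on edge]
    (6,3)@(13, 7): e=[12,20,24] → █
    (7,3)@(15, 7): e=[4,16,36] → █
    (8,3)@(17, 7): e=[-4,12,48] → ·
    (4,4)@(9, 9): e=[44,8,4] → █
    (6,4)@(13, 9): e=[28,0,28] → ·  [on edge]
    (7,4)@(15, 9): e=[20,-4,40] → ·
    (1,5)@(3, 11): e=[84,0,-28] → ·  [on edge]
    (4,5)@(9, 11): e=[60,-12,8] → ·
    (3,6)@(7, 13): e=[84,-28,0] → ·  [on edge]
  covered (7 px):
    · · · · · · · · · · ·
    · · · · · · · · · · ·
    · · · · · █ · · · · ·
    · · · · █ █ █ █ · · ·
    · · · · █ █ · · · · ·
    · · · · · · · · · · ·
    · · · · · · · · · · ·
    · · · · · · · · · · ·
T1:
  2·area = 4
  edge (10, 4)→(18, 14): d=(8,10) right/bottom  bias=-1
  edge (18, 14)→(8, 2): d=(-10,-12) top-left  bias=+0
  edge (8, 2)→(10, 4): d=(2,2) right/bottom  bias=-1
    (3,0)@(7, 1): e=[6,-2,0] → ·  [on edge]
    (4,1)@(9, 3): e=[2,2,0] → ·  [on edge]
    (5,2)@(11, 5): e=[-2,6,0] → ·  [on edge]
    (6,3)@(13, 7): e=[-6,10,0] → ·  [on edge]
    (7,4)@(15, 9): e=[-10,14,0] → ·  [on edge]
    (8,5)@(17, 11): e=[-14,18,0] → ·  [on edge]
    (9,6)@(19, 13): e=[-18,22,0] → ·  [on edge]
    (10,7)@(21, 15): e=[-22,26,0] → ·  [on edge]
  covered (0 px):
    · · · · · · · · · · ·
    · · · · · · · · · · ·
    · · · · · · · · · · ·
    · · · · · · · · · · ·
    · · · · · · · · · · ·
    · · · · · · · · · · ·
    · · · · · · · · · · ·
    · · · · · · · · · · ·
T2:
  degenerate (2·area = 0) — covers nothing
T3:
  2·area = 48  (B↔C swapped to make it positive)
  edge (12, 4)→(16, 8): d=(4,4) right/bottom  bias=-1
  edge (16, 8)→(2, 6): d=(-14,-2) top-left  bias=+0
  edge (2, 6)→(12, 4): d=(10,-2) top-left  bias=+0
    (4,0)@(9, 1): e=[0,84,-36] → ·  [on edge]
    (5,1)@(11, 3): e=[0,60,-12] → ·  [on edge]
    (8,1)@(17, 3): e=[-24,72,0] → ·  [on edge]
    (3,2)@(7, 5): e=[24,24,0] → █  [on edge]
    (4,2)@(9, 5): e=[16,28,4] → █
    (5,2)@(11, 5): e=[8,32,8] → █
    (6,2)@(13, 5): e=[0,36,12] → ·  [on edge]
    (3,3)@(7, 7): e=[32,-4,20] → ·
    (4,3)@(9, 7): e=[24,0,24] → █  [on edge]
    (6,3)@(13, 7): e=[8,8,32] → █
    (7,3)@(15, 7): e=[0,12,36] → ·  [on edge]
    (4,4)@(9, 9): e=[32,-28,44] → ·
    (8,4)@(17, 9): e=[0,-12,60] → ·  [on edge]
    (9,5)@(19, 11): e=[0,-36,84] → ·  [on edge]
    (10,6)@(21, 13): e=[0,-60,108] → ·  [on edge]
  covered (6 px):
    · · · · · · · · · · ·
    · · · · · · · · · · ·
    · · · █ █ █ · · · · ·
    · · · · █ █ █ · · · ·
    · · · · · · · · · · ·
    · · · · · · · · · · ·
    · · · · · · · · · · ·
    · · · · · · · · · · ·

Answer: 13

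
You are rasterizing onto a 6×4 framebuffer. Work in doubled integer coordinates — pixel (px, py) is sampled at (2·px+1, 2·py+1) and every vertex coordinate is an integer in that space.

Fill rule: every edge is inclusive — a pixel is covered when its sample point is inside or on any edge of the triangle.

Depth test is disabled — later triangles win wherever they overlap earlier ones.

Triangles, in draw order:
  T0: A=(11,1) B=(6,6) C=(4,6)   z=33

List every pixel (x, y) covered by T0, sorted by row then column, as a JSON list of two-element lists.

T0:
  2·area = 10
  edge (11, 1)→(6, 6): d=(-5,5) inclusive
  edge (6, 6)→(4, 6): d=(-2,0) inclusive
  edge (4, 6)→(11, 1): d=(7,-5) inclusive
    (5,0)@(11, 1): e=[0,10,0] → #  [on edge]
    (4,1)@(9, 3): e=[0,6,4] → #  [on edge]
    (5,1)@(11, 3): e=[-10,6,14] → ·
    (3,2)@(7, 5): e=[0,2,8] → #  [on edge]
    (4,2)@(9, 5): e=[-10,2,18] → ·
    (2,3)@(5, 7): e=[0,-2,12] → ·  [on edge]
    (3,3)@(7, 7): e=[-10,-2,22] → ·
  covered (3 px):
    · · · · · #
    · · · · # ·
    · · · # · ·
    · · · · · ·

Answer: [[5,0],[4,1],[3,2]]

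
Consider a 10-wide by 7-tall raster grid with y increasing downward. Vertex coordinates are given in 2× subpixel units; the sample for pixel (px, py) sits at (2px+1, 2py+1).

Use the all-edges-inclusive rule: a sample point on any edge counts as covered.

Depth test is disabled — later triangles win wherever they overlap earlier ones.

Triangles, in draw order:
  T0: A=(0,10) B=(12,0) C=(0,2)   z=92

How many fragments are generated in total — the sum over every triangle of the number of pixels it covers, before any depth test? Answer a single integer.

T0:
  2·area = 96  (B↔C swapped to make it positive)
  edge (0, 10)→(0, 2): d=(0,-8) inclusive
  edge (0, 2)→(12, 0): d=(12,-2) inclusive
  edge (12, 0)→(0, 10): d=(-12,10) inclusive
    (3,0)@(7, 1): e=[56,2,38] → █
    (4,0)@(9, 1): e=[72,6,18] → █
    (5,0)@(11, 1): e=[88,10,-2] → ·
    (0,1)@(1, 3): e=[8,14,74] → █
    (1,1)@(3, 3): e=[24,18,54] → █
    (2,1)@(5, 3): e=[40,22,34] → █
    (4,1)@(9, 3): e=[72,30,-6] → ·
    (0,2)@(1, 5): e=[8,38,50] → █
    (3,2)@(7, 5): e=[56,50,-10] → ·
    (0,3)@(1, 7): e=[8,62,26] → █
    (2,3)@(5, 7): e=[40,70,-14] → ·
    (0,4)@(1, 9): e=[8,86,2] → █
  covered (12 px):
    · · · █ █ · · · · ·
    █ █ █ █ · · · · · ·
    █ █ █ · · · · · · ·
    █ █ · · · · · · · ·
    █ · · · · · · · · ·
    · · · · · · · · · ·
    · · · · · · · · · ·

Result: 12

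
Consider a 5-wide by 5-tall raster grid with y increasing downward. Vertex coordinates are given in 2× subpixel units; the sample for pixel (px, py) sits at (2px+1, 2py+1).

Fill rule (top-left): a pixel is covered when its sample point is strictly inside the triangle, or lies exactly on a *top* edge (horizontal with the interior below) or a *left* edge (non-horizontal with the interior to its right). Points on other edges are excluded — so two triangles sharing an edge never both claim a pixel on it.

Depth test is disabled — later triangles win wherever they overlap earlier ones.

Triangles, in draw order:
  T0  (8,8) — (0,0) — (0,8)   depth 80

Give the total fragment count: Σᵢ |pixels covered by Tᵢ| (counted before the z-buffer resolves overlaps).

T0:
  2·area = 64  (B↔C swapped to make it positive)
  edge (8, 8)→(0, 8): d=(-8,0) right/bottom  bias=-1
  edge (0, 8)→(0, 0): d=(0,-8) top-left  bias=+0
  edge (0, 0)→(8, 8): d=(8,8) right/bottom  bias=-1
    (0,0)@(1, 1): e=[56,8,0] → ·  [on edge]
    (0,1)@(1, 3): e=[40,8,16] → █
    (1,1)@(3, 3): e=[40,24,0] → ·  [on edge]
    (0,2)@(1, 5): e=[24,8,32] → █
    (1,2)@(3, 5): e=[24,24,16] → █
    (2,2)@(5, 5): e=[24,40,0] → ·  [on edge]
    (0,3)@(1, 7): e=[8,8,48] → █
    (2,3)@(5, 7): e=[8,40,16] → █
    (3,3)@(7, 7): e=[8,56,0] → ·  [on edge]
    (0,4)@(1, 9): e=[-8,8,64] → ·
    (1,4)@(3, 9): e=[-8,24,48] → ·
    (2,4)@(5, 9): e=[-8,40,32] → ·
    (4,4)@(9, 9): e=[-8,72,0] → ·  [on edge]
  covered (6 px):
    · · · · ·
    █ · · · ·
    █ █ · · ·
    █ █ █ · ·
    · · · · ·

Answer: 6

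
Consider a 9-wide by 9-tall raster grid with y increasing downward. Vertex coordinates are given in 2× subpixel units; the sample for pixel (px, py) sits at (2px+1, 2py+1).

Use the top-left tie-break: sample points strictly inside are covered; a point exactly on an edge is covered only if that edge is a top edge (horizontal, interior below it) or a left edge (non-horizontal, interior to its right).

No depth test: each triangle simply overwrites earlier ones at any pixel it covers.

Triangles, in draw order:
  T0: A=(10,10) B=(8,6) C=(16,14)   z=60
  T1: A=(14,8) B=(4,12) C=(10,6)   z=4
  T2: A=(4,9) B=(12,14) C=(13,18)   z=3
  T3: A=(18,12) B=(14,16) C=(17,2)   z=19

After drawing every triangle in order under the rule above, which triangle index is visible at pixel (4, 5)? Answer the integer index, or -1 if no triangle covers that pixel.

T0:
  2·area = 16
  edge (10, 10)→(8, 6): d=(-2,-4) top-left  bias=+0
  edge (8, 6)→(16, 14): d=(8,8) right/bottom  bias=-1
  edge (16, 14)→(10, 10): d=(-6,-4) top-left  bias=+0
    (1,0)@(3, 1): e=[-10,0,26] → .  [on edge]
    (2,1)@(5, 3): e=[-6,0,22] → .  [on edge]
    (3,2)@(7, 5): e=[-2,0,18] → .  [on edge]
    (4,3)@(9, 7): e=[2,0,14] → .  [on edge]
    (5,4)@(11, 9): e=[6,0,10] → .  [on edge]
    (6,5)@(13, 11): e=[10,0,6] → .  [on edge]
    (7,6)@(15, 13): e=[14,0,2] → .  [on edge]
    (8,7)@(17, 15): e=[18,0,-2] → .  [on edge]
  covered (0 px):
    . . . . . . . . .
    . . . . . . . . .
    . . . . . . . . .
    . . . . . . . . .
    . . . . . . . . .
    . . . . . . . . .
    . . . . . . . . .
    . . . . . . . . .
    . . . . . . . . .
T1:
  2·area = 36
  edge (14, 8)→(4, 12): d=(-10,4) right/bottom  bias=-1
  edge (4, 12)→(10, 6): d=(6,-6) top-left  bias=+0
  edge (10, 6)→(14, 8): d=(4,2) right/bottom  bias=-1
    (7,0)@(15, 1): e=[66,0,-30] → .  [on edge]
    (6,1)@(13, 3): e=[54,0,-18] → .  [on edge]
    (5,2)@(11, 5): e=[42,0,-6] → .  [on edge]
    (4,3)@(9, 7): e=[30,0,6] → X  [on edge]
    (5,3)@(11, 7): e=[22,12,2] → X
    (6,3)@(13, 7): e=[14,24,-2] → .
    (3,4)@(7, 9): e=[18,0,18] → X  [on edge]
    (6,4)@(13, 9): e=[-6,36,6] → .
    (2,5)@(5, 11): e=[6,0,30] → X  [on edge]
    (3,5)@(7, 11): e=[-2,12,26] → .
    (4,5)@(9, 11): e=[-10,24,22] → .
    (5,5)@(11, 11): e=[-18,36,18] → .
    (1,6)@(3, 13): e=[-6,0,42] → .  [on edge]
    (0,7)@(1, 15): e=[-18,0,54] → .  [on edge]
  covered (6 px):
    . . . . . . . . .
    . . . . . . . . .
    . . . . . . . . .
    . . . . X X . . .
    . . . X X X . . .
    . . X . . . . . .
    . . . . . . . . .
    . . . . . . . . .
    . . . . . . . . .
T2:
  2·area = 27
  edge (4, 9)→(12, 14): d=(8,5) right/bottom  bias=-1
  edge (12, 14)→(13, 18): d=(1,4) right/bottom  bias=-1
  edge (13, 18)→(4, 9): d=(-9,-9) top-left  bias=+0
    (3,5)@(7, 11): e=[1,17,9] → X
    (4,5)@(9, 11): e=[-9,9,27] → .
    (3,6)@(7, 13): e=[17,19,-9] → .
    (4,6)@(9, 13): e=[7,11,9] → X
    (5,6)@(11, 13): e=[-3,3,27] → .
    (4,7)@(9, 15): e=[23,13,-9] → .
    (5,7)@(11, 15): e=[13,5,9] → X
    (6,7)@(13, 15): e=[3,-3,27] → .
    (5,8)@(11, 17): e=[29,7,-9] → .
  covered (3 px):
    . . . . . . . . .
    . . . . . . . . .
    . . . . . . . . .
    . . . . . . . . .
    . . . . . . . . .
    . . . X . . . . .
    . . . . X . . . .
    . . . . . X . . .
    . . . . . . . . .
T3:
  2·area = 44
  edge (18, 12)→(14, 16): d=(-4,4) right/bottom  bias=-1
  edge (14, 16)→(17, 2): d=(3,-14) top-left  bias=+0
  edge (17, 2)→(18, 12): d=(1,10) right/bottom  bias=-1
    (8,1)@(17, 3): e=[40,3,1] → X
    (8,2)@(17, 5): e=[32,9,3] → X
    (8,3)@(17, 7): e=[24,15,5] → X
    (8,4)@(17, 9): e=[16,21,7] → X
    (8,5)@(17, 11): e=[8,27,9] → X
    (7,6)@(15, 13): e=[8,5,31] → X
    (8,6)@(17, 13): e=[0,33,11] → .  [on edge]
    (7,7)@(15, 15): e=[0,11,33] → .  [on edge]
    (6,8)@(13, 17): e=[0,-11,55] → .  [on edge]
  covered (6 px):
    . . . . . . . . .
    . . . . . . . . X
    . . . . . . . . X
    . . . . . . . . X
    . . . . . . . . X
    . . . . . . . . X
    . . . . . . . X .
    . . . . . . . . .
    . . . . . . . . .

Z-buffer (winner per pixel, '.' = empty):
  . . . . . . . . .
  . . . . . . . . 3
  . . . . . . . . 3
  . . . . 1 1 . . 3
  . . . 1 1 1 . . 3
  . . 1 2 . . . . 3
  . . . . 2 . . 3 .
  . . . . . 2 . . .
  . . . . . . . . .

Answer: -1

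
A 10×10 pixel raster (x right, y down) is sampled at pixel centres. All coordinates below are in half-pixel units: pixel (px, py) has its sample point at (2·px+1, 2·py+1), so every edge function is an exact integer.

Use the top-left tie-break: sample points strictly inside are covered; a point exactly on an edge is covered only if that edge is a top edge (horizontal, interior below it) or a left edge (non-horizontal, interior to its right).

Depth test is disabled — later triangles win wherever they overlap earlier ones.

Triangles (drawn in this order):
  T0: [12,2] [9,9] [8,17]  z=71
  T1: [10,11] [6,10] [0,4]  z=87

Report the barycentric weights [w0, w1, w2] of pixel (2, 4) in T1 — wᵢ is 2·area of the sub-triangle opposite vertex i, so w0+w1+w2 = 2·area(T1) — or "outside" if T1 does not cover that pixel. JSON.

T0:
  2·area = 17  (B↔C swapped to make it positive)
  edge (12, 2)→(8, 17): d=(-4,15) right/bottom  bias=-1
  edge (8, 17)→(9, 9): d=(1,-8) top-left  bias=+0
  edge (9, 9)→(12, 2): d=(3,-7) top-left  bias=+0
    (5,2)@(11, 5): e=[3,12,2] → #
    (6,2)@(13, 5): e=[-27,28,16] → ·
    (5,3)@(11, 7): e=[-5,14,8] → ·
    (4,4)@(9, 9): e=[17,0,0] → #  [on edge]
    (5,4)@(11, 9): e=[-13,16,14] → ·
    (4,5)@(9, 11): e=[9,2,6] → #
    (5,5)@(11, 11): e=[-21,18,20] → ·
    (4,6)@(9, 13): e=[1,4,12] → #
    (5,6)@(11, 13): e=[-29,20,26] → ·
    (4,7)@(9, 15): e=[-7,6,18] → ·
  covered (4 px):
    · · · · · · · · · ·
    · · · · · · · · · ·
    · · · · · # · · · ·
    · · · · · · · · · ·
    · · · · # · · · · ·
    · · · · # · · · · ·
    · · · · # · · · · ·
    · · · · · · · · · ·
    · · · · · · · · · ·
    · · · · · · · · · ·
T1:
  2·area = 18
  edge (10, 11)→(6, 10): d=(-4,-1) top-left  bias=+0
  edge (6, 10)→(0, 4): d=(-6,-6) top-left  bias=+0
  edge (0, 4)→(10, 11): d=(10,7) right/bottom  bias=-1
    (0,2)@(1, 5): e=[15,0,3] → #  [on edge]
    (1,2)@(3, 5): e=[17,12,-11] → ·
    (0,3)@(1, 7): e=[7,-12,23] → ·
    (1,3)@(3, 7): e=[9,0,9] → #  [on edge]
    (2,3)@(5, 7): e=[11,12,-5] → ·
    (1,4)@(3, 9): e=[1,-12,29] → ·
    (2,4)@(5, 9): e=[3,0,15] → #  [on edge]
    (3,4)@(7, 9): e=[5,12,1] → #
    (4,4)@(9, 9): e=[7,24,-13] → ·
    (2,5)@(5, 11): e=[-5,-12,35] → ·
    (3,5)@(7, 11): e=[-3,0,21] → ·  [on edge]
    (4,6)@(9, 13): e=[-9,0,27] → ·  [on edge]
    (5,7)@(11, 15): e=[-15,0,33] → ·  [on edge]
    (6,8)@(13, 17): e=[-21,0,39] → ·  [on edge]
    (7,9)@(15, 19): e=[-27,0,45] → ·  [on edge]
  covered (4 px):
    · · · · · · · · · ·
    · · · · · · · · · ·
    # · · · · · · · · ·
    · # · · · · · · · ·
    · · # # · · · · · ·
    · · · · · · · · · ·
    · · · · · · · · · ·
    · · · · · · · · · ·
    · · · · · · · · · ·
    · · · · · · · · · ·

Final: [0,15,3]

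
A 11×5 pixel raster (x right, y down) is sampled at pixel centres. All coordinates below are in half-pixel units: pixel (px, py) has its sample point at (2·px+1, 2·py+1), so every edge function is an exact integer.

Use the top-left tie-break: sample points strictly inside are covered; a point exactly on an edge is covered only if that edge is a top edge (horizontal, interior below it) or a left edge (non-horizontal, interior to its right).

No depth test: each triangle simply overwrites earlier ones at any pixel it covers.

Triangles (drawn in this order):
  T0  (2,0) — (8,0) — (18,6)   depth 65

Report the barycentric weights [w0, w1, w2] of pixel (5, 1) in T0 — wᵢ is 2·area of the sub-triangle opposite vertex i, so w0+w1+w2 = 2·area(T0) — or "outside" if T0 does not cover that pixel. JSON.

T0:
  2·area = 36
  edge (2, 0)→(8, 0): d=(6,0) top-left  bias=+0
  edge (8, 0)→(18, 6): d=(10,6) right/bottom  bias=-1
  edge (18, 6)→(2, 0): d=(-16,-6) top-left  bias=+0
    (2,0)@(5, 1): e=[6,28,2] → X
    (3,0)@(7, 1): e=[6,16,14] → X
    (4,0)@(9, 1): e=[6,4,26] → X
    (5,0)@(11, 1): e=[6,-8,38] → .
    (2,1)@(5, 3): e=[18,48,-30] → .
    (3,1)@(7, 3): e=[18,36,-18] → .
    (4,1)@(9, 3): e=[18,24,-6] → .
    (5,1)@(11, 3): e=[18,12,6] → X
    (6,1)@(13, 3): e=[18,0,18] → .  [on edge]
    (5,2)@(11, 5): e=[30,32,-26] → .
  covered (4 px):
    . . X X X . . . . . .
    . . . . . X . . . . .
    . . . . . . . . . . .
    . . . . . . . . . . .
    . . . . . . . . . . .

Result: [12,6,18]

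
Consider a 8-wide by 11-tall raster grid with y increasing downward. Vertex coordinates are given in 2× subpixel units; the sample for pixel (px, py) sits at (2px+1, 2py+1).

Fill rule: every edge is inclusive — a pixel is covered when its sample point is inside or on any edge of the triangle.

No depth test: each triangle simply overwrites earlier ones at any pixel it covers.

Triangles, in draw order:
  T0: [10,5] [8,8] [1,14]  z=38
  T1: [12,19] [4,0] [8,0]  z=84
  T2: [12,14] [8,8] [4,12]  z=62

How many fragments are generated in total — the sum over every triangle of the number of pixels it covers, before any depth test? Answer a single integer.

T0:
  2·area = 9
  edge (10, 5)→(8, 8): d=(-2,3) inclusive
  edge (8, 8)→(1, 14): d=(-7,6) inclusive
  edge (1, 14)→(10, 5): d=(9,-9) inclusive
  covered (0 px):
    · · · · · · · ·
    · · · · · · · ·
    · · · · · · · ·
    · · · · · · · ·
    · · · · · · · ·
    · · · · · · · ·
    · · · · · · · ·
    · · · · · · · ·
    · · · · · · · ·
    · · · · · · · ·
    · · · · · · · ·
T1:
  2·area = 76
  edge (12, 19)→(4, 0): d=(-8,-19) inclusive
  edge (4, 0)→(8, 0): d=(4,0) inclusive
  edge (8, 0)→(12, 19): d=(4,19) inclusive
    (2,0)@(5, 1): e=[11,4,61] → █
    (3,0)@(7, 1): e=[49,4,23] → █
    (4,0)@(9, 1): e=[87,4,-15] → ·
    (2,1)@(5, 3): e=[-5,12,69] → ·
    (3,1)@(7, 3): e=[33,12,31] → █
    (4,1)@(9, 3): e=[71,12,-7] → ·
    (3,2)@(7, 5): e=[17,20,39] → █
    (4,2)@(9, 5): e=[55,20,1] → █
    (5,2)@(11, 5): e=[93,20,-37] → ·
    (3,3)@(7, 7): e=[1,28,47] → █
    (5,3)@(11, 7): e=[77,28,-29] → ·
    (3,4)@(7, 9): e=[-15,36,55] → ·
  covered (10 px):
    · · █ █ · · · ·
    · · · █ · · · ·
    · · · █ █ · · ·
    · · · █ █ · · ·
    · · · · █ · · ·
    · · · · █ · · ·
    · · · · · · · ·
    · · · · · █ · ·
    · · · · · · · ·
    · · · · · · · ·
    · · · · · · · ·
T2:
  2·area = 40  (B↔C swapped to make it positive)
  edge (12, 14)→(4, 12): d=(-8,-2) inclusive
  edge (4, 12)→(8, 8): d=(4,-4) inclusive
  edge (8, 8)→(12, 14): d=(4,6) inclusive
    (7,0)@(15, 1): e=[110,0,-70] → ·  [on edge]
    (6,1)@(13, 3): e=[90,0,-50] → ·  [on edge]
    (5,2)@(11, 5): e=[70,0,-30] → ·  [on edge]
    (4,3)@(9, 7): e=[50,0,-10] → ·  [on edge]
    (3,4)@(7, 9): e=[30,0,10] → █  [on edge]
    (4,4)@(9, 9): e=[34,8,-2] → ·
    (2,5)@(5, 11): e=[10,0,30] → █  [on edge]
    (4,5)@(9, 11): e=[18,16,6] → █
    (5,5)@(11, 11): e=[22,24,-6] → ·
    (1,6)@(3, 13): e=[-10,0,50] → ·  [on edge]
    (2,6)@(5, 13): e=[-6,8,38] → ·
    (3,6)@(7, 13): e=[-2,16,26] → ·
    (0,7)@(1, 15): e=[-30,0,70] → ·  [on edge]
  covered (6 px):
    · · · · · · · ·
    · · · · · · · ·
    · · · · · · · ·
    · · · · · · · ·
    · · · █ · · · ·
    · · █ █ █ · · ·
    · · · · █ █ · ·
    · · · · · · · ·
    · · · · · · · ·
    · · · · · · · ·
    · · · · · · · ·

Final: 16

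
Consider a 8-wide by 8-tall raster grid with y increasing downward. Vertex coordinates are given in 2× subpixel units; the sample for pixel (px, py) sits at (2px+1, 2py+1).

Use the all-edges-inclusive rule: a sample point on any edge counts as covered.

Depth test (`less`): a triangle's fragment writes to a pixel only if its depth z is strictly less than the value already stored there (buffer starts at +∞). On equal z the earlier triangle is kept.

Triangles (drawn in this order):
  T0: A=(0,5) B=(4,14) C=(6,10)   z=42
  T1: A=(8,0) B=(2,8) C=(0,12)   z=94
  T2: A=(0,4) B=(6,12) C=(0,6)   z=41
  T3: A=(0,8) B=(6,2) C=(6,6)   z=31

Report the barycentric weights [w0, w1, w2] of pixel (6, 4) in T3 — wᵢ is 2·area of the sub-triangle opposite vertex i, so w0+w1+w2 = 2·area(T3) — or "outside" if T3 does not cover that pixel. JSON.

T0:
  2·area = 34  (B↔C swapped to make it positive)
  edge (0, 5)→(6, 10): d=(6,5) inclusive
  edge (6, 10)→(4, 14): d=(-2,4) inclusive
  edge (4, 14)→(0, 5): d=(-4,-9) inclusive
    (0,3)@(1, 7): e=[7,26,1] → X
    (1,3)@(3, 7): e=[-3,18,19] → .
    (0,4)@(1, 9): e=[19,22,-7] → .
    (1,4)@(3, 9): e=[9,14,11] → X
    (2,4)@(5, 9): e=[-1,6,29] → .
    (1,5)@(3, 11): e=[21,10,3] → X
    (2,5)@(5, 11): e=[11,2,21] → X
    (3,5)@(7, 11): e=[1,-6,39] → .
    (1,6)@(3, 13): e=[33,6,-5] → .
    (2,6)@(5, 13): e=[23,-2,13] → .
  covered (4 px):
    . . . . . . . .
    . . . . . . . .
    . . . . . . . .
    X . . . . . . .
    . X . . . . . .
    . X X . . . . .
    . . . . . . . .
    . . . . . . . .
T1:
  2·area = 8  (B↔C swapped to make it positive)
  edge (8, 0)→(0, 12): d=(-8,12) inclusive
  edge (0, 12)→(2, 8): d=(2,-4) inclusive
  edge (2, 8)→(8, 0): d=(6,-8) inclusive
    (1,3)@(3, 7): e=[4,2,2] → X
    (2,3)@(5, 7): e=[-20,10,18] → .
    (1,4)@(3, 9): e=[-12,6,14] → .
  covered (1 px):
    . . . . . . . .
    . . . . . . . .
    . . . . . . . .
    . X . . . . . .
    . . . . . . . .
    . . . . . . . .
    . . . . . . . .
    . . . . . . . .
T2:
  2·area = 12
  edge (0, 4)→(6, 12): d=(6,8) inclusive
  edge (6, 12)→(0, 6): d=(-6,-6) inclusive
  edge (0, 6)→(0, 4): d=(0,-2) inclusive
    (0,3)@(1, 7): e=[10,0,2] → X  [on edge]
    (1,3)@(3, 7): e=[-6,12,6] → .
    (0,4)@(1, 9): e=[22,-12,2] → .
    (1,4)@(3, 9): e=[6,0,6] → X  [on edge]
    (2,4)@(5, 9): e=[-10,12,10] → .
    (1,5)@(3, 11): e=[18,-12,6] → .
    (2,5)@(5, 11): e=[2,0,10] → X  [on edge]
    (3,5)@(7, 11): e=[-14,12,14] → .
    (2,6)@(5, 13): e=[14,-12,10] → .
    (3,6)@(7, 13): e=[-2,0,14] → .  [on edge]
    (4,7)@(9, 15): e=[-6,0,18] → .  [on edge]
  covered (3 px):
    . . . . . . . .
    . . . . . . . .
    . . . . . . . .
    X . . . . . . .
    . X . . . . . .
    . . X . . . . .
    . . . . . . . .
    . . . . . . . .
T3:
  2·area = 24
  edge (0, 8)→(6, 2): d=(6,-6) inclusive
  edge (6, 2)→(6, 6): d=(0,4) inclusive
  edge (6, 6)→(0, 8): d=(-6,2) inclusive
    (3,0)@(7, 1): e=[0,-4,28] → .  [on edge]
    (2,1)@(5, 3): e=[0,4,20] → X  [on edge]
    (3,1)@(7, 3): e=[12,-4,16] → .
    (7,1)@(15, 3): e=[60,-36,0] → .  [on edge]
    (1,2)@(3, 5): e=[0,12,12] → X  [on edge]
    (3,2)@(7, 5): e=[24,-4,4] → .
    (4,2)@(9, 5): e=[36,-12,0] → .  [on edge]
    (0,3)@(1, 7): e=[0,20,4] → X  [on edge]
    (1,3)@(3, 7): e=[12,12,0] → X  [on edge]
    (2,3)@(5, 7): e=[24,4,-4] → .
    (0,4)@(1, 9): e=[12,20,-8] → .
    (1,4)@(3, 9): e=[24,12,-12] → .
  covered (5 px):
    . . . . . . . .
    . . X . . . . .
    . X X . . . . .
    X X . . . . . .
    . . . . . . . .
    . . . . . . . .
    . . . . . . . .
    . . . . . . . .

Answer: "outside"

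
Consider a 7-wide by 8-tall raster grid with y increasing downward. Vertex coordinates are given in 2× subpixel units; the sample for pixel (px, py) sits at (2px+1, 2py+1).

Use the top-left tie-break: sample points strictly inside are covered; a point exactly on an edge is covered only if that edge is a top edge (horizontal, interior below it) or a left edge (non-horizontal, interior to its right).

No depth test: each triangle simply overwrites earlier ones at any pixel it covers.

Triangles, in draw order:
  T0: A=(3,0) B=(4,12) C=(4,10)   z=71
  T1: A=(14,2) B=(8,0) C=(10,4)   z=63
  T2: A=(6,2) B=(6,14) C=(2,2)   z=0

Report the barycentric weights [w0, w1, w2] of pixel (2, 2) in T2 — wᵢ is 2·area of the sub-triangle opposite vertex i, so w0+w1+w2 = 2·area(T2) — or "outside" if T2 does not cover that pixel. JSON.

T0:
  2·area = 2  (B↔C swapped to make it positive)
  edge (3, 0)→(4, 10): d=(1,10) right/bottom  bias=-1
  edge (4, 10)→(4, 12): d=(0,2) right/bottom  bias=-1
  edge (4, 12)→(3, 0): d=(-1,-12) top-left  bias=+0
  covered (0 px):
    · · · · · · ·
    · · · · · · ·
    · · · · · · ·
    · · · · · · ·
    · · · · · · ·
    · · · · · · ·
    · · · · · · ·
    · · · · · · ·
T1:
  2·area = 20  (B↔C swapped to make it positive)
  edge (14, 2)→(10, 4): d=(-4,2) right/bottom  bias=-1
  edge (10, 4)→(8, 0): d=(-2,-4) top-left  bias=+0
  edge (8, 0)→(14, 2): d=(6,2) right/bottom  bias=-1
    (4,0)@(9, 1): e=[14,2,4] → #
    (5,0)@(11, 1): e=[10,10,0] → ·  [on edge]
    (4,1)@(9, 3): e=[6,-2,16] → ·
    (5,1)@(11, 3): e=[2,6,12] → #
    (6,1)@(13, 3): e=[-2,14,8] → ·
    (5,2)@(11, 5): e=[-6,2,24] → ·
  covered (2 px):
    · · · · # · ·
    · · · · · # ·
    · · · · · · ·
    · · · · · · ·
    · · · · · · ·
    · · · · · · ·
    · · · · · · ·
    · · · · · · ·
T2:
  2·area = 48
  edge (6, 2)→(6, 14): d=(0,12) right/bottom  bias=-1
  edge (6, 14)→(2, 2): d=(-4,-12) top-left  bias=+0
  edge (2, 2)→(6, 2): d=(4,0) top-left  bias=+0
    (1,1)@(3, 3): e=[36,8,4] → #
    (2,1)@(5, 3): e=[12,32,4] → #
    (3,1)@(7, 3): e=[-12,56,4] → ·
    (1,2)@(3, 5): e=[36,0,12] → #  [on edge]
    (3,2)@(7, 5): e=[-12,48,12] → ·
    (1,3)@(3, 7): e=[36,-8,20] → ·
    (2,3)@(5, 7): e=[12,16,20] → #
    (3,3)@(7, 7): e=[-12,40,20] → ·
    (2,4)@(5, 9): e=[12,8,28] → #
    (3,4)@(7, 9): e=[-12,32,28] → ·
    (2,5)@(5, 11): e=[12,0,36] → #  [on edge]
    (3,5)@(7, 11): e=[-12,24,36] → ·
  covered (7 px):
    · · · · · · ·
    · # # · · · ·
    · # # · · · ·
    · · # · · · ·
    · · # · · · ·
    · · # · · · ·
    · · · · · · ·
    · · · · · · ·

Final: [24,12,12]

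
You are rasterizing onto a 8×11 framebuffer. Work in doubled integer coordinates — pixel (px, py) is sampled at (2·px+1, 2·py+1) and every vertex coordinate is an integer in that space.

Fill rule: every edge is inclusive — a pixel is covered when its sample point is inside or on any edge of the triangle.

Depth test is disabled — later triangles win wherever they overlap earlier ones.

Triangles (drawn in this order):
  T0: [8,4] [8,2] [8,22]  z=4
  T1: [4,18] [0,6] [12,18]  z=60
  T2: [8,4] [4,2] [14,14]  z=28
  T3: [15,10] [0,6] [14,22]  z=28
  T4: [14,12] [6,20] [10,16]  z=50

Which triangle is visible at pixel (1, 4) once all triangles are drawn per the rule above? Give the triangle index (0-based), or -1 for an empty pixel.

T0:
  degenerate (2·area = 0) — covers nothing
T1:
  2·area = 96
  edge (4, 18)→(0, 6): d=(-4,-12) inclusive
  edge (0, 6)→(12, 18): d=(12,12) inclusive
  edge (12, 18)→(4, 18): d=(-8,0) inclusive
    (0,3)@(1, 7): e=[8,0,88] → X  [on edge]
    (1,3)@(3, 7): e=[32,-24,88] → .
    (0,4)@(1, 9): e=[0,24,72] → X  [on edge]
    (1,4)@(3, 9): e=[24,0,72] → X  [on edge]
    (2,4)@(5, 9): e=[48,-24,72] → .
    (0,5)@(1, 11): e=[-8,48,56] → .
    (1,5)@(3, 11): e=[16,24,56] → X
    (2,5)@(5, 11): e=[40,0,56] → X  [on edge]
    (3,5)@(7, 11): e=[64,-24,56] → .
    (1,6)@(3, 13): e=[8,48,40] → X
    (3,6)@(7, 13): e=[56,0,40] → X  [on edge]
    (4,6)@(9, 13): e=[80,-24,40] → .
    (1,7)@(3, 15): e=[0,72,24] → X  [on edge]
    (4,7)@(9, 15): e=[72,0,24] → X  [on edge]
    (5,8)@(11, 17): e=[88,0,8] → X  [on edge]
    (6,9)@(13, 19): e=[104,0,-8] → .  [on edge]
    (2,10)@(5, 21): e=[0,120,-24] → .  [on edge]
    (7,10)@(15, 21): e=[120,0,-24] → .  [on edge]
  covered (16 px):
    . . . . . . . .
    . . . . . . . .
    . . . . . . . .
    X . . . . . . .
    X X . . . . . .
    . X X . . . . .
    . X X X . . . .
    . X X X X . . .
    . . X X X X . .
    . . . . . . . .
    . . . . . . . .
T2:
  2·area = 28  (B↔C swapped to make it positive)
  edge (8, 4)→(14, 14): d=(6,10) inclusive
  edge (14, 14)→(4, 2): d=(-10,-12) inclusive
  edge (4, 2)→(8, 4): d=(4,2) inclusive
    (2,1)@(5, 3): e=[24,2,2] → X
    (3,1)@(7, 3): e=[4,26,-2] → .
    (2,2)@(5, 5): e=[36,-18,10] → .
    (3,2)@(7, 5): e=[16,6,6] → X
    (4,2)@(9, 5): e=[-4,30,2] → .
    (3,3)@(7, 7): e=[28,-14,14] → .
    (4,3)@(9, 7): e=[8,10,10] → X
    (5,3)@(11, 7): e=[-12,34,6] → .
    (4,4)@(9, 9): e=[20,-10,18] → .
    (5,4)@(11, 9): e=[0,14,14] → X  [on edge]
    (6,4)@(13, 9): e=[-20,38,10] → .
    (5,5)@(11, 11): e=[12,-6,22] → .
  covered (4 px):
    . . . . . . . .
    . . X . . . . .
    . . . X . . . .
    . . . . X . . .
    . . . . . X . .
    . . . . . . . .
    . . . . . . . .
    . . . . . . . .
    . . . . . . . .
    . . . . . . . .
    . . . . . . . .
T3:
  2·area = 184  (B↔C swapped to make it positive)
  edge (15, 10)→(14, 22): d=(-1,12) inclusive
  edge (14, 22)→(0, 6): d=(-14,-16) inclusive
  edge (0, 6)→(15, 10): d=(15,4) inclusive
    (0,3)@(1, 7): e=[171,2,11] → X
    (1,3)@(3, 7): e=[147,34,3] → X
    (2,3)@(5, 7): e=[123,66,-5] → .
    (0,4)@(1, 9): e=[169,-26,41] → .
    (1,4)@(3, 9): e=[145,6,33] → X
    (2,4)@(5, 9): e=[121,38,25] → X
    (3,4)@(7, 9): e=[97,70,17] → X
    (4,4)@(9, 9): e=[73,102,9] → X
    (5,4)@(11, 9): e=[49,134,1] → X
    (6,4)@(13, 9): e=[25,166,-7] → .
    (1,5)@(3, 11): e=[143,-22,63] → .
    (2,5)@(5, 11): e=[119,10,55] → X
  covered (22 px):
    . . . . . . . .
    . . . . . . . .
    . . . . . . . .
    X X . . . . . .
    . X X X X X . .
    . . X X X X X .
    . . . X X X X .
    . . . . X X X .
    . . . . . X X .
    . . . . . . X .
    . . . . . . . .
T4:
  degenerate (2·area = 0) — covers nothing

Z-buffer (winner per pixel, '.' = empty):
  . . . . . . . .
  . . 2 . . . . .
  . . . 2 . . . .
  3 3 . . 2 . . .
  1 3 3 3 3 3 . .
  . 1 3 3 3 3 3 .
  . 1 1 3 3 3 3 .
  . 1 1 1 3 3 3 .
  . . 1 1 1 3 3 .
  . . . . . . 3 .
  . . . . . . . .

Result: 3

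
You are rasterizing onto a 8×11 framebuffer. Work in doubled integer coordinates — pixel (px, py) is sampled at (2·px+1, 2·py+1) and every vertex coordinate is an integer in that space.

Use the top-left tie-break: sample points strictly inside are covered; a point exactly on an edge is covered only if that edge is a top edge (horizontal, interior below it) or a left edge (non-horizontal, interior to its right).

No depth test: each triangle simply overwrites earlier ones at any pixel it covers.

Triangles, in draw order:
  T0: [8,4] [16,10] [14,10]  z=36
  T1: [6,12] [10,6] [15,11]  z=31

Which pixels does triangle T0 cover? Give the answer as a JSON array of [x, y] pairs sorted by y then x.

T0:
  2·area = 12
  edge (8, 4)→(16, 10): d=(8,6) right/bottom  bias=-1
  edge (16, 10)→(14, 10): d=(-2,0) right/bottom  bias=-1
  edge (14, 10)→(8, 4): d=(-6,-6) top-left  bias=+0
    (2,0)@(5, 1): e=[-6,18,0] → .  [on edge]
    (3,1)@(7, 3): e=[-2,14,0] → .  [on edge]
    (4,2)@(9, 5): e=[2,10,0] → X  [on edge]
    (5,2)@(11, 5): e=[-10,10,12] → .
    (4,3)@(9, 7): e=[18,6,-12] → .
    (5,3)@(11, 7): e=[6,6,0] → X  [on edge]
    (6,3)@(13, 7): e=[-6,6,12] → .
    (5,4)@(11, 9): e=[22,2,-12] → .
    (6,4)@(13, 9): e=[10,2,0] → X  [on edge]
    (7,4)@(15, 9): e=[-2,2,12] → .
    (6,5)@(13, 11): e=[26,-2,-12] → .
    (7,5)@(15, 11): e=[14,-2,0] → .  [on edge]
  covered (3 px):
    . . . . . . . .
    . . . . . . . .
    . . . . X . . .
    . . . . . X . .
    . . . . . . X .
    . . . . . . . .
    . . . . . . . .
    . . . . . . . .
    . . . . . . . .
    . . . . . . . .
    . . . . . . . .
T1:
  2·area = 50
  edge (6, 12)→(10, 6): d=(4,-6) top-left  bias=+0
  edge (10, 6)→(15, 11): d=(5,5) right/bottom  bias=-1
  edge (15, 11)→(6, 12): d=(-9,1) right/bottom  bias=-1
    (2,0)@(5, 1): e=[-50,0,100] → .  [on edge]
    (3,1)@(7, 3): e=[-30,0,80] → .  [on edge]
    (4,2)@(9, 5): e=[-10,0,60] → .  [on edge]
    (5,3)@(11, 7): e=[10,0,40] → .  [on edge]
    (4,4)@(9, 9): e=[6,20,24] → X
    (5,4)@(11, 9): e=[18,10,22] → X
    (6,4)@(13, 9): e=[30,0,20] → .  [on edge]
    (3,5)@(7, 11): e=[2,40,8] → X
    (6,5)@(13, 11): e=[38,10,2] → X
    (7,5)@(15, 11): e=[50,0,0] → .  [on edge]
    (3,6)@(7, 13): e=[10,50,-10] → .
    (4,6)@(9, 13): e=[22,40,-12] → .
  covered (6 px):
    . . . . . . . .
    . . . . . . . .
    . . . . . . . .
    . . . . . . . .
    . . . . X X . .
    . . . X X X X .
    . . . . . . . .
    . . . . . . . .
    . . . . . . . .
    . . . . . . . .
    . . . . . . . .

Answer: [[4,2],[5,3],[6,4]]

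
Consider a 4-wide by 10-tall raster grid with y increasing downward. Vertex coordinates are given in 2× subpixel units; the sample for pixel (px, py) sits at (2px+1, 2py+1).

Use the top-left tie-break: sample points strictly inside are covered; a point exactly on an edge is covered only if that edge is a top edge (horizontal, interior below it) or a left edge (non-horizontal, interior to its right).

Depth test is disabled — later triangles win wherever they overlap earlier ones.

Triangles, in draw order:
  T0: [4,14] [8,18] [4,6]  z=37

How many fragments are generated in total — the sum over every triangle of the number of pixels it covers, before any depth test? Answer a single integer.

T0:
  2·area = 32  (B↔C swapped to make it positive)
  edge (4, 14)→(4, 6): d=(0,-8) top-left  bias=+0
  edge (4, 6)→(8, 18): d=(4,12) right/bottom  bias=-1
  edge (8, 18)→(4, 14): d=(-4,-4) top-left  bias=+0
    (1,1)@(3, 3): e=[-8,0,40] → ·  [on edge]
    (2,4)@(5, 9): e=[8,0,24] → ·  [on edge]
    (0,5)@(1, 11): e=[-24,56,0] → ·  [on edge]
    (2,5)@(5, 11): e=[8,8,16] → █
    (3,5)@(7, 11): e=[24,-16,24] → ·
    (1,6)@(3, 13): e=[-8,40,0] → ·  [on edge]
    (2,6)@(5, 13): e=[8,16,8] → █
    (3,6)@(7, 13): e=[24,-8,16] → ·
    (2,7)@(5, 15): e=[8,24,0] → █  [on edge]
    (3,7)@(7, 15): e=[24,0,8] → ·  [on edge]
    (2,8)@(5, 17): e=[8,32,-8] → ·
    (3,8)@(7, 17): e=[24,8,0] → █  [on edge]
  covered (4 px):
    · · · ·
    · · · ·
    · · · ·
    · · · ·
    · · · ·
    · · █ ·
    · · █ ·
    · · █ ·
    · · · █
    · · · ·

Result: 4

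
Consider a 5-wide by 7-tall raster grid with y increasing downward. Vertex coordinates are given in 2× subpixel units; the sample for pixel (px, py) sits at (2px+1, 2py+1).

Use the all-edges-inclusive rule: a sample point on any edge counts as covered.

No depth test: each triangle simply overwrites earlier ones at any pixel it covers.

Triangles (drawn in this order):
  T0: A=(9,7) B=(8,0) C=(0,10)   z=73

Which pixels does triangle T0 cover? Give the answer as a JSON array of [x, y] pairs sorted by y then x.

T0:
  2·area = 66  (B↔C swapped to make it positive)
  edge (9, 7)→(0, 10): d=(-9,3) inclusive
  edge (0, 10)→(8, 0): d=(8,-10) inclusive
  edge (8, 0)→(9, 7): d=(1,7) inclusive
    (3,1)@(7, 3): e=[42,14,10] → X
    (4,1)@(9, 3): e=[36,34,-4] → .
    (2,2)@(5, 5): e=[30,10,26] → X
    (4,2)@(9, 5): e=[18,50,-2] → .
    (1,3)@(3, 7): e=[18,6,42] → X
    (4,3)@(9, 7): e=[0,66,0] → X  [on edge]
    (0,4)@(1, 9): e=[6,2,58] → X
    (1,4)@(3, 9): e=[0,22,44] → X  [on edge]
    (2,4)@(5, 9): e=[-6,42,30] → .
    (3,4)@(7, 9): e=[-12,62,16] → .
    (4,4)@(9, 9): e=[-18,82,2] → .
    (0,5)@(1, 11): e=[-12,18,60] → .
  covered (9 px):
    . . . . .
    . . . X .
    . . X X .
    . X X X X
    X X . . .
    . . . . .
    . . . . .

Final: [[3,1],[2,2],[3,2],[1,3],[2,3],[3,3],[4,3],[0,4],[1,4]]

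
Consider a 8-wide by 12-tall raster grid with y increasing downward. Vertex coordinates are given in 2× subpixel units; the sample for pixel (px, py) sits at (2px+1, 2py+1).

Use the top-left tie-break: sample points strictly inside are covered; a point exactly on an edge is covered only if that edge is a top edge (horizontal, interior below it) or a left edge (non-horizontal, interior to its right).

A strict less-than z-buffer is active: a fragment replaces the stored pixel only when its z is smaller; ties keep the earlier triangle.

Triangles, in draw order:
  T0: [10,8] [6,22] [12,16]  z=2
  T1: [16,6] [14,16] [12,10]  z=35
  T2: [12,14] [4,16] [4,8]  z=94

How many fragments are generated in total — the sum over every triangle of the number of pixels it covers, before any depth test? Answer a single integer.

T0:
  2·area = 60  (B↔C swapped to make it positive)
  edge (10, 8)→(12, 16): d=(2,8) right/bottom  bias=-1
  edge (12, 16)→(6, 22): d=(-6,6) right/bottom  bias=-1
  edge (6, 22)→(10, 8): d=(4,-14) top-left  bias=+0
    (4,6)@(9, 13): e=[18,36,6] → █
    (5,6)@(11, 13): e=[2,24,34] → █
    (6,6)@(13, 13): e=[-14,12,62] → ·
    (7,6)@(15, 13): e=[-30,0,90] → ·  [on edge]
    (4,7)@(9, 15): e=[22,24,14] → █
    (6,7)@(13, 15): e=[-10,0,70] → ·  [on edge]
    (4,8)@(9, 17): e=[26,12,22] → █
    (5,8)@(11, 17): e=[10,0,50] → ·  [on edge]
    (3,9)@(7, 19): e=[46,12,2] → █
    (4,9)@(9, 19): e=[30,0,30] → ·  [on edge]
    (3,10)@(7, 21): e=[50,0,10] → ·  [on edge]
    (2,11)@(5, 23): e=[70,0,-10] → ·  [on edge]
  covered (6 px):
    · · · · · · · ·
    · · · · · · · ·
    · · · · · · · ·
    · · · · · · · ·
    · · · · · · · ·
    · · · · · · · ·
    · · · · █ █ · ·
    · · · · █ █ · ·
    · · · · █ · · ·
    · · · █ · · · ·
    · · · · · · · ·
    · · · · · · · ·
T1:
  2·area = 32
  edge (16, 6)→(14, 16): d=(-2,10) right/bottom  bias=-1
  edge (14, 16)→(12, 10): d=(-2,-6) top-left  bias=+0
  edge (12, 10)→(16, 6): d=(4,-4) top-left  bias=+0
    (4,0)@(9, 1): e=[80,0,-48] → ·  [on edge]
    (5,3)@(11, 7): e=[48,0,-16] → ·  [on edge]
    (7,3)@(15, 7): e=[8,24,0] → █  [on edge]
    (6,4)@(13, 9): e=[24,8,0] → █  [on edge]
    (5,5)@(11, 11): e=[40,-8,0] → ·  [on edge]
    (6,5)@(13, 11): e=[20,4,8] → █
    (7,5)@(15, 11): e=[0,16,16] → ·  [on edge]
    (4,6)@(9, 13): e=[56,-24,0] → ·  [on edge]
    (6,6)@(13, 13): e=[16,0,16] → █  [on edge]
    (7,6)@(15, 13): e=[-4,12,24] → ·
    (3,7)@(7, 15): e=[72,-40,0] → ·  [on edge]
    (6,7)@(13, 15): e=[12,-4,24] → ·
    (2,8)@(5, 17): e=[88,-56,0] → ·  [on edge]
    (1,9)@(3, 19): e=[104,-72,0] → ·  [on edge]
    (7,9)@(15, 19): e=[-16,0,48] → ·  [on edge]
    (0,10)@(1, 21): e=[120,-88,0] → ·  [on edge]
    (6,10)@(13, 21): e=[0,-16,48] → ·  [on edge]
  covered (5 px):
    · · · · · · · ·
    · · · · · · · ·
    · · · · · · · ·
    · · · · · · · █
    · · · · · · █ █
    · · · · · · █ ·
    · · · · · · █ ·
    · · · · · · · ·
    · · · · · · · ·
    · · · · · · · ·
    · · · · · · · ·
    · · · · · · · ·
T2:
  2·area = 64
  edge (12, 14)→(4, 16): d=(-8,2) right/bottom  bias=-1
  edge (4, 16)→(4, 8): d=(0,-8) top-left  bias=+0
  edge (4, 8)→(12, 14): d=(8,6) right/bottom  bias=-1
    (2,4)@(5, 9): e=[54,8,2] → █
    (3,4)@(7, 9): e=[50,24,-10] → ·
    (2,5)@(5, 11): e=[38,8,18] → █
    (3,5)@(7, 11): e=[34,24,6] → █
    (4,5)@(9, 11): e=[30,40,-6] → ·
    (2,6)@(5, 13): e=[22,8,34] → █
    (4,6)@(9, 13): e=[14,40,10] → █
    (5,6)@(11, 13): e=[10,56,-2] → ·
    (2,7)@(5, 15): e=[6,8,50] → █
    (4,7)@(9, 15): e=[-2,40,26] → ·
    (2,8)@(5, 17): e=[-10,8,66] → ·
    (3,8)@(7, 17): e=[-14,24,54] → ·
  covered (8 px):
    · · · · · · · ·
    · · · · · · · ·
    · · · · · · · ·
    · · · · · · · ·
    · · █ · · · · ·
    · · █ █ · · · ·
    · · █ █ █ · · ·
    · · █ █ · · · ·
    · · · · · · · ·
    · · · · · · · ·
    · · · · · · · ·
    · · · · · · · ·

Answer: 19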